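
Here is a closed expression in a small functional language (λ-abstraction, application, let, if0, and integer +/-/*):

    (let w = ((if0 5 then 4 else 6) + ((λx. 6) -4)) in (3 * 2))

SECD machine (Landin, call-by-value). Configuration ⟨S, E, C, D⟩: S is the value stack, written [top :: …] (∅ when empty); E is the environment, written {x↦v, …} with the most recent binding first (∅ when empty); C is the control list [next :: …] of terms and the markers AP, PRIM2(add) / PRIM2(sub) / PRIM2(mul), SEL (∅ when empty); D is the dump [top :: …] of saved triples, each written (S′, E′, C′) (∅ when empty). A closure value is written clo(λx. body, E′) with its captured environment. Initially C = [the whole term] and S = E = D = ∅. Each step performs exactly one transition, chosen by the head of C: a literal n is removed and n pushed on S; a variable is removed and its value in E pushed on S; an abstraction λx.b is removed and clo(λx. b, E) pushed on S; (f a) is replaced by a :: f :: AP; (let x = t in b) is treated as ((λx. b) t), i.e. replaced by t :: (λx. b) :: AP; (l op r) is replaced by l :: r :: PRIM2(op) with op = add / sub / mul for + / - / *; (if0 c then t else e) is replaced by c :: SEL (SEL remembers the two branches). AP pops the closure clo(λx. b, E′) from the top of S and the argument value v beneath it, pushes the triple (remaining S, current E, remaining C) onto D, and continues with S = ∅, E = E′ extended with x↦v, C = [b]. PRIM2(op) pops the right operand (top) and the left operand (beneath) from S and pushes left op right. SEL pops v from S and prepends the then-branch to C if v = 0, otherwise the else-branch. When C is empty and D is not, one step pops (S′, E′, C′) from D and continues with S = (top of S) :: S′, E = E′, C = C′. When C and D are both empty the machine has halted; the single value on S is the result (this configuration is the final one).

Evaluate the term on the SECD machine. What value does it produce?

Answer: 6

Derivation:
[0] <S=∅, E=∅, C=[(let w = ((if0 5 then 4 else 6) + ((λx. 6) -4)) in (3 * 2))], D=∅>
[1] <S=∅, E=∅, C=[((if0 5 then 4 else 6) + ((λx. 6) -4)) :: (λw. (3 * 2)) :: AP], D=∅>
[2] <S=∅, E=∅, C=[(if0 5 then 4 else 6) :: ((λx. 6) -4) :: PRIM2(add) :: (λw. (3 * 2)) :: AP], D=∅>
[3] <S=∅, E=∅, C=[5 :: SEL :: ((λx. 6) -4) :: PRIM2(add) :: (λw. (3 * 2)) :: AP], D=∅>
[4] <S=[5], E=∅, C=[SEL :: ((λx. 6) -4) :: PRIM2(add) :: (λw. (3 * 2)) :: AP], D=∅>
[5] <S=∅, E=∅, C=[6 :: ((λx. 6) -4) :: PRIM2(add) :: (λw. (3 * 2)) :: AP], D=∅>
[6] <S=[6], E=∅, C=[((λx. 6) -4) :: PRIM2(add) :: (λw. (3 * 2)) :: AP], D=∅>
[7] <S=[6], E=∅, C=[-4 :: (λx. 6) :: AP :: PRIM2(add) :: (λw. (3 * 2)) :: AP], D=∅>
[8] <S=[-4 :: 6], E=∅, C=[(λx. 6) :: AP :: PRIM2(add) :: (λw. (3 * 2)) :: AP], D=∅>
[9] <S=[clo(λx. 6, ∅) :: -4 :: 6], E=∅, C=[AP :: PRIM2(add) :: (λw. (3 * 2)) :: AP], D=∅>
[10] <S=∅, E={x↦-4}, C=[6], D=[([6], ∅, [PRIM2(add) :: (λw. (3 * 2)) :: AP])]>
[11] <S=[6], E={x↦-4}, C=∅, D=[([6], ∅, [PRIM2(add) :: (λw. (3 * 2)) :: AP])]>
[12] <S=[6 :: 6], E=∅, C=[PRIM2(add) :: (λw. (3 * 2)) :: AP], D=∅>
[13] <S=[12], E=∅, C=[(λw. (3 * 2)) :: AP], D=∅>
[14] <S=[clo(λw. (3 * 2), ∅) :: 12], E=∅, C=[AP], D=∅>
[15] <S=∅, E={w↦12}, C=[(3 * 2)], D=[(∅, ∅, ∅)]>
[16] <S=∅, E={w↦12}, C=[3 :: 2 :: PRIM2(mul)], D=[(∅, ∅, ∅)]>
[17] <S=[3], E={w↦12}, C=[2 :: PRIM2(mul)], D=[(∅, ∅, ∅)]>
[18] <S=[2 :: 3], E={w↦12}, C=[PRIM2(mul)], D=[(∅, ∅, ∅)]>
[19] <S=[6], E={w↦12}, C=∅, D=[(∅, ∅, ∅)]>
[20] <S=[6], E=∅, C=∅, D=∅>
→ final value 6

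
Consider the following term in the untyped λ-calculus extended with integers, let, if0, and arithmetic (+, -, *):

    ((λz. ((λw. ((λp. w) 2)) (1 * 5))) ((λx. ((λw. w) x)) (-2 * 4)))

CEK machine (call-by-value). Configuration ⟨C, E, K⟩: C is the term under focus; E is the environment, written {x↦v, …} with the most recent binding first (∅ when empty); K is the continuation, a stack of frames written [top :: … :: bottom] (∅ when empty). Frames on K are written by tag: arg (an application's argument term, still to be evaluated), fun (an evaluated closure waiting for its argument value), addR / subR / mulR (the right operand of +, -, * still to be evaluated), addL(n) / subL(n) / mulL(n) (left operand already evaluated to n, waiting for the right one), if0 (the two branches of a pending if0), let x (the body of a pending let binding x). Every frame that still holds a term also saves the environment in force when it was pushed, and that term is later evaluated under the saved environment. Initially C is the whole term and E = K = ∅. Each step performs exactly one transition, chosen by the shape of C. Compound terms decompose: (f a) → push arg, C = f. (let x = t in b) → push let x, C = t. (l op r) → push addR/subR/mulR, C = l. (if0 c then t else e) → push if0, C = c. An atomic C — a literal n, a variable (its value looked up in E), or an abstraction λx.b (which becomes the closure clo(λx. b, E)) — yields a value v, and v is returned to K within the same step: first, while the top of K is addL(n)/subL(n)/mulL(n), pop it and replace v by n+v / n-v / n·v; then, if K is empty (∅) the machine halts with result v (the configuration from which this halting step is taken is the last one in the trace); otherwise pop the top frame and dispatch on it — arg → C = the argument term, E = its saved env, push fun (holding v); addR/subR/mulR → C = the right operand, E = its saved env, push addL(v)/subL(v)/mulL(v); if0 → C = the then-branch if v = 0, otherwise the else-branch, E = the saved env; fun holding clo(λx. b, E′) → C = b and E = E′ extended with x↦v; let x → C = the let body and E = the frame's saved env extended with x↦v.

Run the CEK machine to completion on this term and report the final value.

Answer: 5

Execution trace:
t=0: ⟨C=((λz. ((λw. ((λp. w) 2)) (1 * 5))) ((λx. ((λw. w) x)) (-2 * 4))); E=∅; K=∅⟩
t=1: ⟨C=(λz. ((λw. ((λp. w) 2)) (1 * 5))); E=∅; K=[arg]⟩
t=2: ⟨C=((λx. ((λw. w) x)) (-2 * 4)); E=∅; K=[fun]⟩
t=3: ⟨C=(λx. ((λw. w) x)); E=∅; K=[arg :: fun]⟩
t=4: ⟨C=(-2 * 4); E=∅; K=[fun :: fun]⟩
t=5: ⟨C=-2; E=∅; K=[mulR :: fun :: fun]⟩
t=6: ⟨C=4; E=∅; K=[mulL(-2) :: fun :: fun]⟩
t=7: ⟨C=((λw. w) x); E={x↦-8}; K=[fun]⟩
t=8: ⟨C=(λw. w); E={x↦-8}; K=[arg :: fun]⟩
t=9: ⟨C=x; E={x↦-8}; K=[fun :: fun]⟩
t=10: ⟨C=w; E={w↦-8, x↦-8}; K=[fun]⟩
t=11: ⟨C=((λw. ((λp. w) 2)) (1 * 5)); E={z↦-8}; K=∅⟩
t=12: ⟨C=(λw. ((λp. w) 2)); E={z↦-8}; K=[arg]⟩
t=13: ⟨C=(1 * 5); E={z↦-8}; K=[fun]⟩
t=14: ⟨C=1; E={z↦-8}; K=[mulR :: fun]⟩
t=15: ⟨C=5; E={z↦-8}; K=[mulL(1) :: fun]⟩
t=16: ⟨C=((λp. w) 2); E={w↦5, z↦-8}; K=∅⟩
t=17: ⟨C=(λp. w); E={w↦5, z↦-8}; K=[arg]⟩
t=18: ⟨C=2; E={w↦5, z↦-8}; K=[fun]⟩
t=19: ⟨C=w; E={p↦2, w↦5, z↦-8}; K=∅⟩
→ final value 5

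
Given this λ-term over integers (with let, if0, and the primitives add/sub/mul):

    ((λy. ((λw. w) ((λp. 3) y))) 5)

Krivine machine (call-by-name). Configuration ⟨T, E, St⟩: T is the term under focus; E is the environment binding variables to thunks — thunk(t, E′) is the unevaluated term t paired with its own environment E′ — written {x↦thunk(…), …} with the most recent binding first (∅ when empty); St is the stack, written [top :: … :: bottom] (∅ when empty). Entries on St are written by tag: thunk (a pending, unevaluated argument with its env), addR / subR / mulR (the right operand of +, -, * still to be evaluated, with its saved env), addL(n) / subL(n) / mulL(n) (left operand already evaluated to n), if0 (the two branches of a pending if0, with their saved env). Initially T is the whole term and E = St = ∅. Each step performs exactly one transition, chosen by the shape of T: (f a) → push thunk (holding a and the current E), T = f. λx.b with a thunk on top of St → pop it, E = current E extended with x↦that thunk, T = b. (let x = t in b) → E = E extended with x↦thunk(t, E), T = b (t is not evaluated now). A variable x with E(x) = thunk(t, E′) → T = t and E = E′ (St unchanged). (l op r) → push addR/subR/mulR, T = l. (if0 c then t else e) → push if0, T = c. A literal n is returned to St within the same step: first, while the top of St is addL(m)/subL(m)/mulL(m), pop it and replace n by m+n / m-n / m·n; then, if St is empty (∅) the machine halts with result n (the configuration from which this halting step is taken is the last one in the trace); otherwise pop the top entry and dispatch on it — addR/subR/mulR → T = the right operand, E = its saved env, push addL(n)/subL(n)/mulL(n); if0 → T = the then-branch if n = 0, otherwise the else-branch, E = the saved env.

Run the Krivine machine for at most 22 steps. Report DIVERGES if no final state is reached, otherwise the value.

Answer: 3

Execution trace:
0. [T=((λy. ((λw. w) ((λp. 3) y))) 5) | E=∅ | St=∅]
1. [T=(λy. ((λw. w) ((λp. 3) y))) | E=∅ | St=[thunk]]
2. [T=((λw. w) ((λp. 3) y)) | E={y↦thunk(5, ∅)} | St=∅]
3. [T=(λw. w) | E={y↦thunk(5, ∅)} | St=[thunk]]
4. [T=w | E={w↦thunk(((λp. 3) y), {y↦thunk(5, ∅)}), y↦thunk(5, ∅)} | St=∅]
5. [T=((λp. 3) y) | E={y↦thunk(5, ∅)} | St=∅]
6. [T=(λp. 3) | E={y↦thunk(5, ∅)} | St=[thunk]]
7. [T=3 | E={p↦thunk(y, {y↦thunk(5, ∅)}), y↦thunk(5, ∅)} | St=∅]
→ final value 3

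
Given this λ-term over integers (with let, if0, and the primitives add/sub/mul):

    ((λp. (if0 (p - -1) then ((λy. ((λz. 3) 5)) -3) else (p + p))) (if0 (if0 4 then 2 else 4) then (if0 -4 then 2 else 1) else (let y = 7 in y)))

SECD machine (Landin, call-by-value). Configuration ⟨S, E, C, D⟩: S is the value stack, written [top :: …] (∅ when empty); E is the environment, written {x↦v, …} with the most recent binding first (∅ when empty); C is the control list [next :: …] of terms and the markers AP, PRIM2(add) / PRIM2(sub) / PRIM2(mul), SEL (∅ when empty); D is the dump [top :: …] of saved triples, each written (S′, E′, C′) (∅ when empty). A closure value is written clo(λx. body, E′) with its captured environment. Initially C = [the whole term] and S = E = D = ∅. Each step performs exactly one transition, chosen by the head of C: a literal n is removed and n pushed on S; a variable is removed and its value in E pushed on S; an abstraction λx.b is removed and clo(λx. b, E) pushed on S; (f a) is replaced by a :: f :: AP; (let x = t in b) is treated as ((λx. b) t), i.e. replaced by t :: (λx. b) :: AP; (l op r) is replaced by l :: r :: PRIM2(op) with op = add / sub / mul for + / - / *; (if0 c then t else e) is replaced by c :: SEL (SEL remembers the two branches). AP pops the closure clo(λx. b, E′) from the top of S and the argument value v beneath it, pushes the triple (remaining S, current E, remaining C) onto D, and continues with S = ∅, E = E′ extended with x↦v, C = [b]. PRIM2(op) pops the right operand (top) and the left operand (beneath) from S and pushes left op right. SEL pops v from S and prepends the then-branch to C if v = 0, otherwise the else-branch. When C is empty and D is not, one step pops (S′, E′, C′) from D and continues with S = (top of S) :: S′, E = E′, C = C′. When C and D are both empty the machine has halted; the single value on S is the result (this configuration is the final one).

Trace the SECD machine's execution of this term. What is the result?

Answer: 14

Derivation:
0. [S=∅ | E=∅ | C=[((λp. (if0 (p - -1) then ((λy. ((λz. 3) 5)) -3) else (p + p))) (if0 (if0 4 then 2 else 4) then (if0 -4 then 2 else 1) else (let y = 7 in y)))] | D=∅]
1. [S=∅ | E=∅ | C=[(if0 (if0 4 then 2 else 4) then (if0 -4 then 2 else 1) else (let y = 7 in y)) :: (λp. (if0 (p - -1) then ((λy. ((λz. 3) 5)) -3) else (p + p))) :: AP] | D=∅]
2. [S=∅ | E=∅ | C=[(if0 4 then 2 else 4) :: SEL :: (λp. (if0 (p - -1) then ((λy. ((λz. 3) 5)) -3) else (p + p))) :: AP] | D=∅]
3. [S=∅ | E=∅ | C=[4 :: SEL :: SEL :: (λp. (if0 (p - -1) then ((λy. ((λz. 3) 5)) -3) else (p + p))) :: AP] | D=∅]
4. [S=[4] | E=∅ | C=[SEL :: SEL :: (λp. (if0 (p - -1) then ((λy. ((λz. 3) 5)) -3) else (p + p))) :: AP] | D=∅]
5. [S=∅ | E=∅ | C=[4 :: SEL :: (λp. (if0 (p - -1) then ((λy. ((λz. 3) 5)) -3) else (p + p))) :: AP] | D=∅]
6. [S=[4] | E=∅ | C=[SEL :: (λp. (if0 (p - -1) then ((λy. ((λz. 3) 5)) -3) else (p + p))) :: AP] | D=∅]
7. [S=∅ | E=∅ | C=[(let y = 7 in y) :: (λp. (if0 (p - -1) then ((λy. ((λz. 3) 5)) -3) else (p + p))) :: AP] | D=∅]
8. [S=∅ | E=∅ | C=[7 :: (λy. y) :: AP :: (λp. (if0 (p - -1) then ((λy. ((λz. 3) 5)) -3) else (p + p))) :: AP] | D=∅]
9. [S=[7] | E=∅ | C=[(λy. y) :: AP :: (λp. (if0 (p - -1) then ((λy. ((λz. 3) 5)) -3) else (p + p))) :: AP] | D=∅]
10. [S=[clo(λy. y, ∅) :: 7] | E=∅ | C=[AP :: (λp. (if0 (p - -1) then ((λy. ((λz. 3) 5)) -3) else (p + p))) :: AP] | D=∅]
11. [S=∅ | E={y↦7} | C=[y] | D=[(∅, ∅, [(λp. (if0 (p - -1) then ((λy. ((λz. 3) 5)) -3) else (p + p))) :: AP])]]
12. [S=[7] | E={y↦7} | C=∅ | D=[(∅, ∅, [(λp. (if0 (p - -1) then ((λy. ((λz. 3) 5)) -3) else (p + p))) :: AP])]]
13. [S=[7] | E=∅ | C=[(λp. (if0 (p - -1) then ((λy. ((λz. 3) 5)) -3) else (p + p))) :: AP] | D=∅]
14. [S=[clo(λp. (if0 (p - -1) then ((λy. ((λz. 3) 5)) -3) else (p + p)), ∅) :: 7] | E=∅ | C=[AP] | D=∅]
15. [S=∅ | E={p↦7} | C=[(if0 (p - -1) then ((λy. ((λz. 3) 5)) -3) else (p + p))] | D=[(∅, ∅, ∅)]]
16. [S=∅ | E={p↦7} | C=[(p - -1) :: SEL] | D=[(∅, ∅, ∅)]]
17. [S=∅ | E={p↦7} | C=[p :: -1 :: PRIM2(sub) :: SEL] | D=[(∅, ∅, ∅)]]
18. [S=[7] | E={p↦7} | C=[-1 :: PRIM2(sub) :: SEL] | D=[(∅, ∅, ∅)]]
19. [S=[-1 :: 7] | E={p↦7} | C=[PRIM2(sub) :: SEL] | D=[(∅, ∅, ∅)]]
20. [S=[8] | E={p↦7} | C=[SEL] | D=[(∅, ∅, ∅)]]
21. [S=∅ | E={p↦7} | C=[(p + p)] | D=[(∅, ∅, ∅)]]
22. [S=∅ | E={p↦7} | C=[p :: p :: PRIM2(add)] | D=[(∅, ∅, ∅)]]
23. [S=[7] | E={p↦7} | C=[p :: PRIM2(add)] | D=[(∅, ∅, ∅)]]
24. [S=[7 :: 7] | E={p↦7} | C=[PRIM2(add)] | D=[(∅, ∅, ∅)]]
25. [S=[14] | E={p↦7} | C=∅ | D=[(∅, ∅, ∅)]]
26. [S=[14] | E=∅ | C=∅ | D=∅]
→ final value 14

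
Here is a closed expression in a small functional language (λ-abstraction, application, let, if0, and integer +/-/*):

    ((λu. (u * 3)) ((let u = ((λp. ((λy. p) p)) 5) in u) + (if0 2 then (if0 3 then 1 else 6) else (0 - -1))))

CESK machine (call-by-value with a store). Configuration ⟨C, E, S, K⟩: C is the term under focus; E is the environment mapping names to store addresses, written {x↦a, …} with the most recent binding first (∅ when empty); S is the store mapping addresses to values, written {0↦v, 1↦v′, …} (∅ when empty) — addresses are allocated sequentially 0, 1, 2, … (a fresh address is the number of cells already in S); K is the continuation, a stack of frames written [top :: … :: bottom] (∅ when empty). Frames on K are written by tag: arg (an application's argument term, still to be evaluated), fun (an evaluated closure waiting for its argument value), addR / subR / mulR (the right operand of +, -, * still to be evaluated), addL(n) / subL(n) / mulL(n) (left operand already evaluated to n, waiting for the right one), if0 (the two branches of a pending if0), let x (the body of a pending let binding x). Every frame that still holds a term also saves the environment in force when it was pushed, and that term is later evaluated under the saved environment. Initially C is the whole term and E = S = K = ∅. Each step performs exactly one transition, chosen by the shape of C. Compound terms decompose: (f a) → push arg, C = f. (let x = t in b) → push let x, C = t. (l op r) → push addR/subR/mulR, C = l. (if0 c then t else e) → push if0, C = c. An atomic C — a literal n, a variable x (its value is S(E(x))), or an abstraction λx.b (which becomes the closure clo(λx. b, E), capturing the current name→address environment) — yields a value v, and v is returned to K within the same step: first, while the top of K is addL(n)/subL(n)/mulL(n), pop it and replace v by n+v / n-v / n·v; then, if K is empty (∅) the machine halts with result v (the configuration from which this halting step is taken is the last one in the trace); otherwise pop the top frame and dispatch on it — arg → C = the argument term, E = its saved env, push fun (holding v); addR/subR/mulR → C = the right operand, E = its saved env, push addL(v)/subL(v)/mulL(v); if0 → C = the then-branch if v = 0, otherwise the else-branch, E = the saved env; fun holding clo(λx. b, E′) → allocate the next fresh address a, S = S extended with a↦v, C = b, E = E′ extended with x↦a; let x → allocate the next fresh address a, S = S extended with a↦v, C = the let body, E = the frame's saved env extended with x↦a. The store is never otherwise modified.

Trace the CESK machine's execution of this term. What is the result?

Answer: 18

Execution trace:
0. <C=((λu. (u * 3)) ((let u = ((λp. ((λy. p) p)) 5) in u) + (if0 2 then (if0 3 then 1 else 6) else (0 - -1)))), E=∅, S=∅, K=∅>
1. <C=(λu. (u * 3)), E=∅, S=∅, K=[arg]>
2. <C=((let u = ((λp. ((λy. p) p)) 5) in u) + (if0 2 then (if0 3 then 1 else 6) else (0 - -1))), E=∅, S=∅, K=[fun]>
3. <C=(let u = ((λp. ((λy. p) p)) 5) in u), E=∅, S=∅, K=[addR :: fun]>
4. <C=((λp. ((λy. p) p)) 5), E=∅, S=∅, K=[let u :: addR :: fun]>
5. <C=(λp. ((λy. p) p)), E=∅, S=∅, K=[arg :: let u :: addR :: fun]>
6. <C=5, E=∅, S=∅, K=[fun :: let u :: addR :: fun]>
7. <C=((λy. p) p), E={p↦0}, S={0↦5}, K=[let u :: addR :: fun]>
8. <C=(λy. p), E={p↦0}, S={0↦5}, K=[arg :: let u :: addR :: fun]>
9. <C=p, E={p↦0}, S={0↦5}, K=[fun :: let u :: addR :: fun]>
10. <C=p, E={y↦1, p↦0}, S={0↦5, 1↦5}, K=[let u :: addR :: fun]>
11. <C=u, E={u↦2}, S={0↦5, 1↦5, 2↦5}, K=[addR :: fun]>
12. <C=(if0 2 then (if0 3 then 1 else 6) else (0 - -1)), E=∅, S={0↦5, 1↦5, 2↦5}, K=[addL(5) :: fun]>
13. <C=2, E=∅, S={0↦5, 1↦5, 2↦5}, K=[if0 :: addL(5) :: fun]>
14. <C=(0 - -1), E=∅, S={0↦5, 1↦5, 2↦5}, K=[addL(5) :: fun]>
15. <C=0, E=∅, S={0↦5, 1↦5, 2↦5}, K=[subR :: addL(5) :: fun]>
16. <C=-1, E=∅, S={0↦5, 1↦5, 2↦5}, K=[subL(0) :: addL(5) :: fun]>
17. <C=(u * 3), E={u↦3}, S={0↦5, 1↦5, 2↦5, 3↦6}, K=∅>
18. <C=u, E={u↦3}, S={0↦5, 1↦5, 2↦5, 3↦6}, K=[mulR]>
19. <C=3, E={u↦3}, S={0↦5, 1↦5, 2↦5, 3↦6}, K=[mulL(6)]>
→ final value 18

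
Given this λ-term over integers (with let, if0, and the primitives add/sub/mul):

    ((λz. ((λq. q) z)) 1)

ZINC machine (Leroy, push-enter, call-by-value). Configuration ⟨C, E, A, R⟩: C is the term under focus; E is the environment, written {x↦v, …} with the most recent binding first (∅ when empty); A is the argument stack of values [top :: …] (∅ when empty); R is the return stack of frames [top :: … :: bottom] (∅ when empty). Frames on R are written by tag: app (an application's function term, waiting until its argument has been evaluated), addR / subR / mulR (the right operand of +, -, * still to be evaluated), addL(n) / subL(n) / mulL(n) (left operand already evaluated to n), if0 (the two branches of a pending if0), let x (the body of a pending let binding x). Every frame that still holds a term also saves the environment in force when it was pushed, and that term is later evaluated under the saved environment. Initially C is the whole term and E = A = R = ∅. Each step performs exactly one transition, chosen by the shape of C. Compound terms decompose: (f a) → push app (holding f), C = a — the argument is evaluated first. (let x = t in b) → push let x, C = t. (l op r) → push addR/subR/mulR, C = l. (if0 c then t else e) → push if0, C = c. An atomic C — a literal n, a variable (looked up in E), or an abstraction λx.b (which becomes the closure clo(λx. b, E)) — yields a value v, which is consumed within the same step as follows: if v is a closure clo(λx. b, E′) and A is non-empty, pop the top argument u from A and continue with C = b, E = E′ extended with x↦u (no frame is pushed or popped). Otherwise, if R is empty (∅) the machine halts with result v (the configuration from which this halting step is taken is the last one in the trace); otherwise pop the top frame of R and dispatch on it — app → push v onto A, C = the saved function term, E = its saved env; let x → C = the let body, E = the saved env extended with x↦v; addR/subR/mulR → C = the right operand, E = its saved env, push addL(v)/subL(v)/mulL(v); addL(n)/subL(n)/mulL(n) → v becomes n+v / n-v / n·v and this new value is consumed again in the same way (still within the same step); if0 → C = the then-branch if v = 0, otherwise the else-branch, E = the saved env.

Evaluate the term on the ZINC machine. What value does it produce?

t=0: [C=((λz. ((λq. q) z)) 1) | E=∅ | A=∅ | R=∅]
t=1: [C=1 | E=∅ | A=∅ | R=[app]]
t=2: [C=(λz. ((λq. q) z)) | E=∅ | A=[1] | R=∅]
t=3: [C=((λq. q) z) | E={z↦1} | A=∅ | R=∅]
t=4: [C=z | E={z↦1} | A=∅ | R=[app]]
t=5: [C=(λq. q) | E={z↦1} | A=[1] | R=∅]
t=6: [C=q | E={q↦1, z↦1} | A=∅ | R=∅]
→ final value 1

Answer: 1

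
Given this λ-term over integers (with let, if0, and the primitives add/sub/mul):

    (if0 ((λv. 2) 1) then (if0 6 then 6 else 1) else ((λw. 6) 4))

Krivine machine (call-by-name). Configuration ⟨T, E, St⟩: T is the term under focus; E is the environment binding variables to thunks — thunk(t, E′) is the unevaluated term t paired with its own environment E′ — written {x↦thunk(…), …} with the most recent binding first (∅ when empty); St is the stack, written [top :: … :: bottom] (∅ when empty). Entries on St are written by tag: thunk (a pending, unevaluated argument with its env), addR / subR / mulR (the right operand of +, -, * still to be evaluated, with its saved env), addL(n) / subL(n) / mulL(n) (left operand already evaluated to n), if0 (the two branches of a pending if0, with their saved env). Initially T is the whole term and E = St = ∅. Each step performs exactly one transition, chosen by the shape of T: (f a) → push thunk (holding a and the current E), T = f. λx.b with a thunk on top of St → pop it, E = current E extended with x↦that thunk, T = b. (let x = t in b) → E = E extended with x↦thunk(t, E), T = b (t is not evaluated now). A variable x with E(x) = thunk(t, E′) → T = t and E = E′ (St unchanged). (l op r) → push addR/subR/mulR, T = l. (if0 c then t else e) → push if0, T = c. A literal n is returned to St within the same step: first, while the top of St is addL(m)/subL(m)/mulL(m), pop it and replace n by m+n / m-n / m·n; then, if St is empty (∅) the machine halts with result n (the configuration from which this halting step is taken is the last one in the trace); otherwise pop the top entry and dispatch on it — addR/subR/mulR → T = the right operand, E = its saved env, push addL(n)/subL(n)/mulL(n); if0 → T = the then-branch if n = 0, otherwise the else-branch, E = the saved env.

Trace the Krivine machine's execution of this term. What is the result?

Answer: 6

Derivation:
[0] [T=(if0 ((λv. 2) 1) then (if0 6 then 6 else 1) else ((λw. 6) 4)) | E=∅ | St=∅]
[1] [T=((λv. 2) 1) | E=∅ | St=[if0]]
[2] [T=(λv. 2) | E=∅ | St=[thunk :: if0]]
[3] [T=2 | E={v↦thunk(1, ∅)} | St=[if0]]
[4] [T=((λw. 6) 4) | E=∅ | St=∅]
[5] [T=(λw. 6) | E=∅ | St=[thunk]]
[6] [T=6 | E={w↦thunk(4, ∅)} | St=∅]
→ final value 6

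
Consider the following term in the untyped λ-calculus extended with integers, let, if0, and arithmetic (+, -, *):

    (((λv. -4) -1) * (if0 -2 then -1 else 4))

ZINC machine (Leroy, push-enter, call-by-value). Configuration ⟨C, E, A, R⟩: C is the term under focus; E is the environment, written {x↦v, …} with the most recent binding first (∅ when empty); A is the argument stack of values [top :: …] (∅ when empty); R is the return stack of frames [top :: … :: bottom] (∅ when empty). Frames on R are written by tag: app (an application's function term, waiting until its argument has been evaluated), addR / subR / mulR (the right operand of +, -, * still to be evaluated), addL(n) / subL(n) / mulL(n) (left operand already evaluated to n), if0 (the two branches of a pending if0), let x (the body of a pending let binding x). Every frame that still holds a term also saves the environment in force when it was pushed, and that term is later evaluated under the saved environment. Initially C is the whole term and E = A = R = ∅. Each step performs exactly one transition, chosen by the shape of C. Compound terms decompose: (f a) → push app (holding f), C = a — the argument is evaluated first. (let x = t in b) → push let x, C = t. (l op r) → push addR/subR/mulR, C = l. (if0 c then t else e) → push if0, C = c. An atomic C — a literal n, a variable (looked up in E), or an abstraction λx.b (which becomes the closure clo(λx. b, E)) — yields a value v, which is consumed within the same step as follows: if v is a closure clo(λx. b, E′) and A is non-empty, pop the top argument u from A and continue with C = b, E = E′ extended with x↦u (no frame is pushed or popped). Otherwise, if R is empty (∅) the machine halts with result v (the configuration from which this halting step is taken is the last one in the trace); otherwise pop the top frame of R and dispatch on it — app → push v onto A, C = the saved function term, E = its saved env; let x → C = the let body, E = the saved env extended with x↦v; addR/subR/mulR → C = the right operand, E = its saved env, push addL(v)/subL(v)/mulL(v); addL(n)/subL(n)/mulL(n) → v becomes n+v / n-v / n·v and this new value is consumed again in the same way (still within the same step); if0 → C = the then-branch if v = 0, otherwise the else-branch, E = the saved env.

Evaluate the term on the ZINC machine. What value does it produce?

[0] [C=(((λv. -4) -1) * (if0 -2 then -1 else 4)) | E=∅ | A=∅ | R=∅]
[1] [C=((λv. -4) -1) | E=∅ | A=∅ | R=[mulR]]
[2] [C=-1 | E=∅ | A=∅ | R=[app :: mulR]]
[3] [C=(λv. -4) | E=∅ | A=[-1] | R=[mulR]]
[4] [C=-4 | E={v↦-1} | A=∅ | R=[mulR]]
[5] [C=(if0 -2 then -1 else 4) | E=∅ | A=∅ | R=[mulL(-4)]]
[6] [C=-2 | E=∅ | A=∅ | R=[if0 :: mulL(-4)]]
[7] [C=4 | E=∅ | A=∅ | R=[mulL(-4)]]
→ final value -16

Answer: -16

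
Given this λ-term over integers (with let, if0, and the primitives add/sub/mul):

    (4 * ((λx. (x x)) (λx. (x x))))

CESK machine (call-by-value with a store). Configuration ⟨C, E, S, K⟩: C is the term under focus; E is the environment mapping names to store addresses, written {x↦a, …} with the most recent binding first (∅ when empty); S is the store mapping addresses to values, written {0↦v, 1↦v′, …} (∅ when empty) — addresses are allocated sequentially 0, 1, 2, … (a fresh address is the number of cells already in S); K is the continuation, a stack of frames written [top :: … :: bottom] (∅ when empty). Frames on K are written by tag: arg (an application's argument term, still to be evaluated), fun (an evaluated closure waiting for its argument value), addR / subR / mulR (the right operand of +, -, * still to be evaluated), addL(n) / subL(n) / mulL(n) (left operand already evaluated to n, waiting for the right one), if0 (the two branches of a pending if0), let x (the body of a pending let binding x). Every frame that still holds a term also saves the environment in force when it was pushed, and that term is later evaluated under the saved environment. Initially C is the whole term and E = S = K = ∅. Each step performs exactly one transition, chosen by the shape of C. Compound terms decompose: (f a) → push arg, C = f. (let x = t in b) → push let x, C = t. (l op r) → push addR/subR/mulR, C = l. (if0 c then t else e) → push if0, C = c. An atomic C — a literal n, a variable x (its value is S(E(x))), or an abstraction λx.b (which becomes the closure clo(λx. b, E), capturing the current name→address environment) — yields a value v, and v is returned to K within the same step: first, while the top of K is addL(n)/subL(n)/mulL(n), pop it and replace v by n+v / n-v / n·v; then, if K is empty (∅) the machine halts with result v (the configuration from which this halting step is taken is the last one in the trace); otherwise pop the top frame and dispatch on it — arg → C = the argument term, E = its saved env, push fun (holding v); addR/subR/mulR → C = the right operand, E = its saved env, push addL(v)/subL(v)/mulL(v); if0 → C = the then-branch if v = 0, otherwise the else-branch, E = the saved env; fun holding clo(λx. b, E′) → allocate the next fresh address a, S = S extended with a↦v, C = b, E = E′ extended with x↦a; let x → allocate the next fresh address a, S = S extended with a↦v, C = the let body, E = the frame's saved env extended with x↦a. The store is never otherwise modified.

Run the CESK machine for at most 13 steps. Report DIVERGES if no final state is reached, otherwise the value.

0. [C=(4 * ((λx. (x x)) (λx. (x x)))) | E=∅ | S=∅ | K=∅]
1. [C=4 | E=∅ | S=∅ | K=[mulR]]
2. [C=((λx. (x x)) (λx. (x x))) | E=∅ | S=∅ | K=[mulL(4)]]
3. [C=(λx. (x x)) | E=∅ | S=∅ | K=[arg :: mulL(4)]]
4. [C=(λx. (x x)) | E=∅ | S=∅ | K=[fun :: mulL(4)]]
5. [C=(x x) | E={x↦0} | S={0↦clo(λx. (x x), ∅)} | K=[mulL(4)]]
6. [C=x | E={x↦0} | S={0↦clo(λx. (x x), ∅)} | K=[arg :: mulL(4)]]
7. [C=x | E={x↦0} | S={0↦clo(λx. (x x), ∅)} | K=[fun :: mulL(4)]]
8. [C=(x x) | E={x↦1} | S={0↦clo(λx. (x x), ∅), 1↦clo(λx. (x x), ∅)} | K=[mulL(4)]]
9. [C=x | E={x↦1} | S={0↦clo(λx. (x x), ∅), 1↦clo(λx. (x x), ∅)} | K=[arg :: mulL(4)]]
10. [C=x | E={x↦1} | S={0↦clo(λx. (x x), ∅), 1↦clo(λx. (x x), ∅)} | K=[fun :: mulL(4)]]
11. [C=(x x) | E={x↦2} | S={0↦clo(λx. (x x), ∅), 1↦clo(λx. (x x), ∅), 2↦clo(λx. (x x), ∅)} | K=[mulL(4)]]
12. [C=x | E={x↦2} | S={0↦clo(λx. (x x), ∅), 1↦clo(λx. (x x), ∅), 2↦clo(λx. (x x), ∅)} | K=[arg :: mulL(4)]]
13. [C=x | E={x↦2} | S={0↦clo(λx. (x x), ∅), 1↦clo(λx. (x x), ∅), 2↦clo(λx. (x x), ∅)} | K=[fun :: mulL(4)]]
→ 13 transitions taken and the configuration is still not final: no result within 13 steps

Answer: DIVERGES (no final state within 13 steps)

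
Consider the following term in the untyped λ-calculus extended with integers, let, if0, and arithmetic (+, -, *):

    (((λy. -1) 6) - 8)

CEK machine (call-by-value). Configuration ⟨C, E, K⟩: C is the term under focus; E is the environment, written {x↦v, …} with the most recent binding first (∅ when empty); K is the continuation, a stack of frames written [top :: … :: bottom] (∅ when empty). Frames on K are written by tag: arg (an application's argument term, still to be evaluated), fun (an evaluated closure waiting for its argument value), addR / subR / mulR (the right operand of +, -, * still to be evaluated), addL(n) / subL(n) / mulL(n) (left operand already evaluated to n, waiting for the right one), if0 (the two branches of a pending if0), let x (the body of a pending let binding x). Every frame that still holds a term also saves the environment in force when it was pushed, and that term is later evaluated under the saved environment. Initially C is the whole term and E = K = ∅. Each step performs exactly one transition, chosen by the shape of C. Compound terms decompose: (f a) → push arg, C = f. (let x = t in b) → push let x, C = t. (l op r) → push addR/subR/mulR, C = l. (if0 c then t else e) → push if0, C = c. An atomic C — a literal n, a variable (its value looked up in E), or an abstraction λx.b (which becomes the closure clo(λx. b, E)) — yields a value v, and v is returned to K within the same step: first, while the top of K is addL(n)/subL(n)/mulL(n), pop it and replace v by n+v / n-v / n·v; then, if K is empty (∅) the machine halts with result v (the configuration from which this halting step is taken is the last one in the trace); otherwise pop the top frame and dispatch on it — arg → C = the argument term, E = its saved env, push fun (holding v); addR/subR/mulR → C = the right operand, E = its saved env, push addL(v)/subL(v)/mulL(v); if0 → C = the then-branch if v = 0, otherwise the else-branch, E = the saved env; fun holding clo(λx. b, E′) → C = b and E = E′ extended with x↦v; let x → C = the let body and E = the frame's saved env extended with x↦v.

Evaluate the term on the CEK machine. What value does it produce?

Answer: -9

Machine steps:
step 0: [C=(((λy. -1) 6) - 8) | E=∅ | K=∅]
step 1: [C=((λy. -1) 6) | E=∅ | K=[subR]]
step 2: [C=(λy. -1) | E=∅ | K=[arg :: subR]]
step 3: [C=6 | E=∅ | K=[fun :: subR]]
step 4: [C=-1 | E={y↦6} | K=[subR]]
step 5: [C=8 | E=∅ | K=[subL(-1)]]
→ final value -9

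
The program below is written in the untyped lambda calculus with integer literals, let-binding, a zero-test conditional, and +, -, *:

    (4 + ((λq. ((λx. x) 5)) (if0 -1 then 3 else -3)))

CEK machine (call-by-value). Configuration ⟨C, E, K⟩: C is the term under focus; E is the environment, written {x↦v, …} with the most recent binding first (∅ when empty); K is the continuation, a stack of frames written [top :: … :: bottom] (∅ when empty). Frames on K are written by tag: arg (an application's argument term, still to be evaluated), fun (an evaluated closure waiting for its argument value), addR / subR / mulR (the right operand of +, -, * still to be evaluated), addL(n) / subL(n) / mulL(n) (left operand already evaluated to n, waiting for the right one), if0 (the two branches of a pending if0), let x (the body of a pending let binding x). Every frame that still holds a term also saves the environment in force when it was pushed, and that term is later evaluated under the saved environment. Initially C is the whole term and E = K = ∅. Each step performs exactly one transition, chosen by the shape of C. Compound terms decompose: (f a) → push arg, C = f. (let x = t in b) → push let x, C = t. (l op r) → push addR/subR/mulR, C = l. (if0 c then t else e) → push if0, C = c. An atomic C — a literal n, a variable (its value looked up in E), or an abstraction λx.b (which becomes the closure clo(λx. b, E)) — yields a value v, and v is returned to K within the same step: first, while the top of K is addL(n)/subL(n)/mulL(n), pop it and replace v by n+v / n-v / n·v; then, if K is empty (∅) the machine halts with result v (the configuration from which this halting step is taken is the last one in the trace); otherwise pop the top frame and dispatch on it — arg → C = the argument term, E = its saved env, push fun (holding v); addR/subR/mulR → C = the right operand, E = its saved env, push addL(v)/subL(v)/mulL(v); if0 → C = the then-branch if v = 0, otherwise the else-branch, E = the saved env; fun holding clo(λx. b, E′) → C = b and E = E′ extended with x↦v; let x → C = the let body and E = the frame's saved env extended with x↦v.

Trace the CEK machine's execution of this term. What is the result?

Answer: 9

Machine steps:
0. [C=(4 + ((λq. ((λx. x) 5)) (if0 -1 then 3 else -3))) | E=∅ | K=∅]
1. [C=4 | E=∅ | K=[addR]]
2. [C=((λq. ((λx. x) 5)) (if0 -1 then 3 else -3)) | E=∅ | K=[addL(4)]]
3. [C=(λq. ((λx. x) 5)) | E=∅ | K=[arg :: addL(4)]]
4. [C=(if0 -1 then 3 else -3) | E=∅ | K=[fun :: addL(4)]]
5. [C=-1 | E=∅ | K=[if0 :: fun :: addL(4)]]
6. [C=-3 | E=∅ | K=[fun :: addL(4)]]
7. [C=((λx. x) 5) | E={q↦-3} | K=[addL(4)]]
8. [C=(λx. x) | E={q↦-3} | K=[arg :: addL(4)]]
9. [C=5 | E={q↦-3} | K=[fun :: addL(4)]]
10. [C=x | E={x↦5, q↦-3} | K=[addL(4)]]
→ final value 9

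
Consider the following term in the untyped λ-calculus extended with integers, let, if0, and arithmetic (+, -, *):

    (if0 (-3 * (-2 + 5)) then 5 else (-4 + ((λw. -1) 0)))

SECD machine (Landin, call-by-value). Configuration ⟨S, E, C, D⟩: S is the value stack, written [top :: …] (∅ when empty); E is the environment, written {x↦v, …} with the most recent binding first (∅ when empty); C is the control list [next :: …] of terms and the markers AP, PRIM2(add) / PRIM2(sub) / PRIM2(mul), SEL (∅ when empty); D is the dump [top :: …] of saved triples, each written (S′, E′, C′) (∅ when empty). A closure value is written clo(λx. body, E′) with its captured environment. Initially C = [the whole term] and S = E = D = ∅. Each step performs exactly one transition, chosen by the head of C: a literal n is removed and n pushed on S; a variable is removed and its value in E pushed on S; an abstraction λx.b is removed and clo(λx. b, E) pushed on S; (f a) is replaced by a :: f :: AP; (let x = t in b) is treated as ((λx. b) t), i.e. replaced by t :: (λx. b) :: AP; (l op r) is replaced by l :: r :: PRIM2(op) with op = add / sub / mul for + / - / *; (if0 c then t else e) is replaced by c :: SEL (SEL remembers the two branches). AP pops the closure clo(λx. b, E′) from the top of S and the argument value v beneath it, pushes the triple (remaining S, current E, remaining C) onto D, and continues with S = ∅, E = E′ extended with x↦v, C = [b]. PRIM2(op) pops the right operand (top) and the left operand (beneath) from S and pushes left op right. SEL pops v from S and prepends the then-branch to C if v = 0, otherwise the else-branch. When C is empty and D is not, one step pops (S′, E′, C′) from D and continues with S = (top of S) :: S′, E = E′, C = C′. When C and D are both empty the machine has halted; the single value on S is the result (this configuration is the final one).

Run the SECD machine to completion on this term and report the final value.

Answer: -5

Machine steps:
step 0: [S=∅ | E=∅ | C=[(if0 (-3 * (-2 + 5)) then 5 else (-4 + ((λw. -1) 0)))] | D=∅]
step 1: [S=∅ | E=∅ | C=[(-3 * (-2 + 5)) :: SEL] | D=∅]
step 2: [S=∅ | E=∅ | C=[-3 :: (-2 + 5) :: PRIM2(mul) :: SEL] | D=∅]
step 3: [S=[-3] | E=∅ | C=[(-2 + 5) :: PRIM2(mul) :: SEL] | D=∅]
step 4: [S=[-3] | E=∅ | C=[-2 :: 5 :: PRIM2(add) :: PRIM2(mul) :: SEL] | D=∅]
step 5: [S=[-2 :: -3] | E=∅ | C=[5 :: PRIM2(add) :: PRIM2(mul) :: SEL] | D=∅]
step 6: [S=[5 :: -2 :: -3] | E=∅ | C=[PRIM2(add) :: PRIM2(mul) :: SEL] | D=∅]
step 7: [S=[3 :: -3] | E=∅ | C=[PRIM2(mul) :: SEL] | D=∅]
step 8: [S=[-9] | E=∅ | C=[SEL] | D=∅]
step 9: [S=∅ | E=∅ | C=[(-4 + ((λw. -1) 0))] | D=∅]
step 10: [S=∅ | E=∅ | C=[-4 :: ((λw. -1) 0) :: PRIM2(add)] | D=∅]
step 11: [S=[-4] | E=∅ | C=[((λw. -1) 0) :: PRIM2(add)] | D=∅]
step 12: [S=[-4] | E=∅ | C=[0 :: (λw. -1) :: AP :: PRIM2(add)] | D=∅]
step 13: [S=[0 :: -4] | E=∅ | C=[(λw. -1) :: AP :: PRIM2(add)] | D=∅]
step 14: [S=[clo(λw. -1, ∅) :: 0 :: -4] | E=∅ | C=[AP :: PRIM2(add)] | D=∅]
step 15: [S=∅ | E={w↦0} | C=[-1] | D=[([-4], ∅, [PRIM2(add)])]]
step 16: [S=[-1] | E={w↦0} | C=∅ | D=[([-4], ∅, [PRIM2(add)])]]
step 17: [S=[-1 :: -4] | E=∅ | C=[PRIM2(add)] | D=∅]
step 18: [S=[-5] | E=∅ | C=∅ | D=∅]
→ final value -5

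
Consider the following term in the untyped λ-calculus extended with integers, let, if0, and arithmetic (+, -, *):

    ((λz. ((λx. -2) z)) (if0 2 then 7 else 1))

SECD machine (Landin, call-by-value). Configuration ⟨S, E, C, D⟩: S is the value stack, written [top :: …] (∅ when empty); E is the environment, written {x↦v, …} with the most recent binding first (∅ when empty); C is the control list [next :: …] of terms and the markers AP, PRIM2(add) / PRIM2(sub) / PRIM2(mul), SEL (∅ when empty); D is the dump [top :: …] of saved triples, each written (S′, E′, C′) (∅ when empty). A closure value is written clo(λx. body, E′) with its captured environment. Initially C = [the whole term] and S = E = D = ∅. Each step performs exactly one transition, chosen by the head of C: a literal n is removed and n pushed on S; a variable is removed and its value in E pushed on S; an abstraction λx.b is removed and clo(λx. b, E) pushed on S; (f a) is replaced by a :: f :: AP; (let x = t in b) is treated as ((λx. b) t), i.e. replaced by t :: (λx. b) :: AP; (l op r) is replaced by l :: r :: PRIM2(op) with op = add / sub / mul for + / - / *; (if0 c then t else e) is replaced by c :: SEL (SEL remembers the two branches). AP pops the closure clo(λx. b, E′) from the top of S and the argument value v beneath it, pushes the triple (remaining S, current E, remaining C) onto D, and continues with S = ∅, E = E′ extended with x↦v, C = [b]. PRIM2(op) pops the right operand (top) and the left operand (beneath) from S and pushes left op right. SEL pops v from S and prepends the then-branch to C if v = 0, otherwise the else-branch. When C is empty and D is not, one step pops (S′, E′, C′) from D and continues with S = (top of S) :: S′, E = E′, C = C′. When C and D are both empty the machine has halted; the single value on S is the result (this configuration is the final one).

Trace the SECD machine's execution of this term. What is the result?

step 0: ⟨S=∅; E=∅; C=[((λz. ((λx. -2) z)) (if0 2 then 7 else 1))]; D=∅⟩
step 1: ⟨S=∅; E=∅; C=[(if0 2 then 7 else 1) :: (λz. ((λx. -2) z)) :: AP]; D=∅⟩
step 2: ⟨S=∅; E=∅; C=[2 :: SEL :: (λz. ((λx. -2) z)) :: AP]; D=∅⟩
step 3: ⟨S=[2]; E=∅; C=[SEL :: (λz. ((λx. -2) z)) :: AP]; D=∅⟩
step 4: ⟨S=∅; E=∅; C=[1 :: (λz. ((λx. -2) z)) :: AP]; D=∅⟩
step 5: ⟨S=[1]; E=∅; C=[(λz. ((λx. -2) z)) :: AP]; D=∅⟩
step 6: ⟨S=[clo(λz. ((λx. -2) z), ∅) :: 1]; E=∅; C=[AP]; D=∅⟩
step 7: ⟨S=∅; E={z↦1}; C=[((λx. -2) z)]; D=[(∅, ∅, ∅)]⟩
step 8: ⟨S=∅; E={z↦1}; C=[z :: (λx. -2) :: AP]; D=[(∅, ∅, ∅)]⟩
step 9: ⟨S=[1]; E={z↦1}; C=[(λx. -2) :: AP]; D=[(∅, ∅, ∅)]⟩
step 10: ⟨S=[clo(λx. -2, {z↦1}) :: 1]; E={z↦1}; C=[AP]; D=[(∅, ∅, ∅)]⟩
step 11: ⟨S=∅; E={x↦1, z↦1}; C=[-2]; D=[(∅, {z↦1}, ∅) :: (∅, ∅, ∅)]⟩
step 12: ⟨S=[-2]; E={x↦1, z↦1}; C=∅; D=[(∅, {z↦1}, ∅) :: (∅, ∅, ∅)]⟩
step 13: ⟨S=[-2]; E={z↦1}; C=∅; D=[(∅, ∅, ∅)]⟩
step 14: ⟨S=[-2]; E=∅; C=∅; D=∅⟩
→ final value -2

Answer: -2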